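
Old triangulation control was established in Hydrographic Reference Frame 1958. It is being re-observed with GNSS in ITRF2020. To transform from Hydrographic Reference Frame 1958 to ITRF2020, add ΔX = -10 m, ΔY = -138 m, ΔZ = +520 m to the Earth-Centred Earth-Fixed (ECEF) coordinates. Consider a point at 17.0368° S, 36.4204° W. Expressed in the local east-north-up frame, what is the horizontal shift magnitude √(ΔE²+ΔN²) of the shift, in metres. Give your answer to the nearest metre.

532 m

At φ = -17.0368°, λ = -36.4204°: sin φ = -0.292986, cos φ = 0.956117, sin λ = -0.593705, cos λ = 0.804682.
ΔE = −sin λ·ΔX + cos λ·ΔY = −(-0.593705)·(-10) + (0.804682)·(-138) = -116.98 m.
ΔN = −sin φ cos λ·ΔX − sin φ sin λ·ΔY + cos φ·ΔZ = −(-0.292986)(0.804682)(-10) − (-0.292986)(-0.593705)(-138) + (0.956117)(520) = 518.83 m.
Horizontal magnitude = √(ΔE² + ΔN²) = √((-116.98)² + 518.83²) = 531.85 m.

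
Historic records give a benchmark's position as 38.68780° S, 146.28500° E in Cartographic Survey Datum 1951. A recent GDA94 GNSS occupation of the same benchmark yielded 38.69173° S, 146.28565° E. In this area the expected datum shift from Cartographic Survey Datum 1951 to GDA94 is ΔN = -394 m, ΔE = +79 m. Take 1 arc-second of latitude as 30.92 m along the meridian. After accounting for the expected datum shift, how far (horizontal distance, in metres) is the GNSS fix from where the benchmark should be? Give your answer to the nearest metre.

49 m

Observed coordinate differences: Δφ = -0.00393°, Δλ = +0.00065°.
Converting to metres (1° lat = 111312 m, cos φ = 0.780564): observed ΔN = -437.5 m, observed ΔE = 56.5 m.
Subtracting the expected shift leaves a residual of -437.5 − (-394) = -43.5 m north and 56.5 − (79) = -22.5 m east.
Residual distance = √((-43.5)² + (-22.5)²) = 48.9 m.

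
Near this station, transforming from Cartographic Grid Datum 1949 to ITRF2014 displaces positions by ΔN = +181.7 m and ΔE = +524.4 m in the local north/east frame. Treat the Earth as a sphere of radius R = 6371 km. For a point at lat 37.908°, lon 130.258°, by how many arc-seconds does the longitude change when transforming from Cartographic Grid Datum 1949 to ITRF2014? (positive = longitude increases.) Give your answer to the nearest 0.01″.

Δλ = 21.52″

At latitude 37.908°, cos φ = 0.788998.
One radian of longitude at latitude φ spans R cos φ, so Δλ = ΔE / (R cos φ) = 524.4 / (6371000 × 0.788998) = 1.0432e-04 rad = 21.518″.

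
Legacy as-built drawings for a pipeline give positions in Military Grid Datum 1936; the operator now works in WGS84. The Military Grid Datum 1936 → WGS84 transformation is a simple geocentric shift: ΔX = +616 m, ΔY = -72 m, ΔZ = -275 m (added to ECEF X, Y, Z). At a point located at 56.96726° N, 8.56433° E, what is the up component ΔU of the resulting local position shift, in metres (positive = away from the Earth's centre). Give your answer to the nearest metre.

At φ = 56.96726°, λ = 8.56433°: sin φ = 0.838359, cos φ = 0.545118, sin λ = 0.148920, cos λ = 0.988849.
ΔU = cos φ cos λ·ΔX + cos φ sin λ·ΔY + sin φ·ΔZ = (0.545118)(0.988849)(616) + (0.545118)(0.148920)(-72) + (0.838359)(-275) = 95.65 m.

ΔU = 96 m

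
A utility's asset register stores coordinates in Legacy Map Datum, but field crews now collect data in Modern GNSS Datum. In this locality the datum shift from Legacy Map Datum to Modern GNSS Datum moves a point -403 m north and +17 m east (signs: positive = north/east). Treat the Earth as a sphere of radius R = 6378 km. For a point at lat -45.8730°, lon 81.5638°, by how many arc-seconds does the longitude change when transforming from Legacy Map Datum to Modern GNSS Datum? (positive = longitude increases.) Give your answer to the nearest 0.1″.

Δλ = 0.8″

At latitude -45.8730°, cos φ = 0.696251.
One radian of longitude at latitude φ spans R cos φ, so Δλ = ΔE / (R cos φ) = 17.0 / (6378000 × 0.696251) = 3.8282e-06 rad = 0.790″.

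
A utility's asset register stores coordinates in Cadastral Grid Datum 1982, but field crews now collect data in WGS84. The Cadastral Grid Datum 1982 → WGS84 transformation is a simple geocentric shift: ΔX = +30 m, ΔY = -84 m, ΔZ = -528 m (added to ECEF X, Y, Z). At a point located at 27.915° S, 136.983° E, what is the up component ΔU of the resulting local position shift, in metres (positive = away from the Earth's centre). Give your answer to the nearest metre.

ΔU = 177 m

At φ = -27.915°, λ = 136.983°: sin φ = -0.468161, cos φ = 0.883643, sin λ = 0.682215, cos λ = -0.731151.
ΔU = cos φ cos λ·ΔX + cos φ sin λ·ΔY + sin φ·ΔZ = (0.883643)(-0.731151)(30) + (0.883643)(0.682215)(-84) + (-0.468161)(-528) = 177.17 m.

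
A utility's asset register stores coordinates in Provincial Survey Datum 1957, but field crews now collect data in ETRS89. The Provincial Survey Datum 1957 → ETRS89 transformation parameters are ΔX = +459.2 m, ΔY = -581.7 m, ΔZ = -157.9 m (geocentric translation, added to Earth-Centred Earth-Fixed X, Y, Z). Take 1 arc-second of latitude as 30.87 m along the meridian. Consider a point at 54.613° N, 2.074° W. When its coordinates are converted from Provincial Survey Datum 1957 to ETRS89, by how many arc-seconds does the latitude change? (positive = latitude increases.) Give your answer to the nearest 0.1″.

Δφ = -15.6″

sin φ = 0.815259, cos φ = 0.579096, sin λ = -0.036190, cos λ = 0.999345.
North component: ΔN = −sin φ cos λ·ΔX − sin φ sin λ·ΔY + cos φ·ΔZ = −(0.815259)(0.999345)(459.2) − (0.815259)(-0.036190)(-581.7) + (0.579096)(-157.9) = -482.72 m.
1° of latitude spans 3600 × 30.87 = 111132 m, so Δφ = -482.72 / 111132 × 3600 = -15.637″.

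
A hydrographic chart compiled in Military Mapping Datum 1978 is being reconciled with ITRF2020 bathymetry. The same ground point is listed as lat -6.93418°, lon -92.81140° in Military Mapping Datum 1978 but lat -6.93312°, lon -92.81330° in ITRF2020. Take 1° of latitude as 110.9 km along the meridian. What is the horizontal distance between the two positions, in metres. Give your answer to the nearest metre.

Δφ = -6.93312° − -6.93418° = +0.00106°; Δλ = -92.81330° − -92.81140° = -0.00190°.
ΔN = Δφ × 110900 = 117.6 m; ΔE = Δλ × 110900 × cos(-6.93418°) = -0.00190 × 110900 × 0.992685 = -209.2 m.
Distance = √(ΔE² + ΔN²) = √((-209.2)² + 117.6²) = 239.9 m.

240 m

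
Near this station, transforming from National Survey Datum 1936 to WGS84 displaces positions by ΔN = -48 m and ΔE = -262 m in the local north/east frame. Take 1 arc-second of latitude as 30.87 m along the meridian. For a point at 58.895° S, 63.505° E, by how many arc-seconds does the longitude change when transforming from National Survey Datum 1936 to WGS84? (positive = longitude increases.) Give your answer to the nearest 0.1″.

Δλ = -16.4″

At latitude -58.895°, cos φ = 0.516608.
1″ of longitude at this latitude = 30.87 × cos φ = 15.9477 m, so Δλ = -262.0 / 15.9477 = -16.429″.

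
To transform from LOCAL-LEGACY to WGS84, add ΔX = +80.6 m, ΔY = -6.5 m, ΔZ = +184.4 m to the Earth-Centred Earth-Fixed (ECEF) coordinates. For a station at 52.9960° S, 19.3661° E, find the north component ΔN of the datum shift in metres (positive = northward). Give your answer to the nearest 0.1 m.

ΔN = 170.0 m

The local north axis is (−sin φ cos λ, −sin φ sin λ, cos φ), giving ΔN = 60.725 − 1.721 + 110.985 = 169.99 m.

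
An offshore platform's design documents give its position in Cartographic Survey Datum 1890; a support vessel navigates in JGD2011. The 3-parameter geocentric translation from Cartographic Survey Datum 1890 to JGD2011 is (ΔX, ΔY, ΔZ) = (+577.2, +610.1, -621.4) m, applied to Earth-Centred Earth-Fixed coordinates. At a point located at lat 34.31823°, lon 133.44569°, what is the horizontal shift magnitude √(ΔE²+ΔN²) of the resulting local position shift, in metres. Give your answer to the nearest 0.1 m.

At φ = 34.31823°, λ = 133.44569°: sin φ = 0.563789, cos φ = 0.825919, sin λ = 0.726027, cos λ = -0.687667.
ΔE = −sin λ·ΔX + cos λ·ΔY = −(0.726027)·(577.2) + (-0.687667)·(610.1) = -838.61 m.
ΔN = −sin φ cos λ·ΔX − sin φ sin λ·ΔY + cos φ·ΔZ = −(0.563789)(-0.687667)(577.2) − (0.563789)(0.726027)(610.1) + (0.825919)(-621.4) = -539.18 m.
Horizontal magnitude = √(ΔE² + ΔN²) = √((-838.61)² + (-539.18)²) = 996.98 m.

997.0 m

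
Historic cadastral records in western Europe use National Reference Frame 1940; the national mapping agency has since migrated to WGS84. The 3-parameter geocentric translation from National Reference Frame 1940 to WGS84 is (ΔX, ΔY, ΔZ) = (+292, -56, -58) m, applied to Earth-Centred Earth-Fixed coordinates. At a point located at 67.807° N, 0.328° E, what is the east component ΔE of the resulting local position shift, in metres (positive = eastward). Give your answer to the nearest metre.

The local east axis at (φ, λ) is (−sin λ, cos λ, 0), so ΔE = −sin(0.328°)·292 + cos(0.328°)·(-56) = -57.67 m.

ΔE = -58 m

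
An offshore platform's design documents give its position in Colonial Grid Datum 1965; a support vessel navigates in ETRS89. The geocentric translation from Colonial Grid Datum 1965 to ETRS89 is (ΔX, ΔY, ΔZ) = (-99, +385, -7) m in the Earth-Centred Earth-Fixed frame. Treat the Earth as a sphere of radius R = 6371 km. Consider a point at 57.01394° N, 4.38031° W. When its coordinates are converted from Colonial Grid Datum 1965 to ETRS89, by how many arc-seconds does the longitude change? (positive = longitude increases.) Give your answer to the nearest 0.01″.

Δλ = 22.38″

sin φ = 0.838803, cos φ = 0.544435, sin λ = -0.076376, cos λ = 0.997079.
East component: ΔE = −sin λ·ΔX + cos λ·ΔY = −(-0.076376)(-99) + (0.997079)(385) = 376.31 m.
1° of latitude spans πR/180 = 111195 m; at latitude φ, 1° of longitude spans that × cos φ = 60538.4 m, so Δλ = 376.31 / 60538.4 × 3600 = 22.378″.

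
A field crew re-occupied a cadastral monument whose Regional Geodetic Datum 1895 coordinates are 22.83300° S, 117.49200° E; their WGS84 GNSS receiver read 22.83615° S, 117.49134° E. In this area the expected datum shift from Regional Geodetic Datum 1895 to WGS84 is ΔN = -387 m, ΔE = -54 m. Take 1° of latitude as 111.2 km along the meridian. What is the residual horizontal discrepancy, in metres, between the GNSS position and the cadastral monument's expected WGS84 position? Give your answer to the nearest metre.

Observed coordinate differences: Δφ = -0.00315°, Δλ = -0.00066°.
Converting to metres (1° lat = 111200 m, cos φ = 0.921640): observed ΔN = -350.3 m, observed ΔE = -67.6 m.
Subtracting the expected shift leaves a residual of -350.3 − (-387) = 36.7 m north and -67.6 − (-54) = -13.6 m east.
Residual distance = √(36.7² + (-13.6)²) = 39.2 m.

39 m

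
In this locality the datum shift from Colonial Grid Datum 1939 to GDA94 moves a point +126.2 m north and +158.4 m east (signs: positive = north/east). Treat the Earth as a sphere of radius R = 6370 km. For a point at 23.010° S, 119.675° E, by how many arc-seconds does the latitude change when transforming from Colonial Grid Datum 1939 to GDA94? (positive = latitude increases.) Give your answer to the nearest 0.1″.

Δφ = 4.1″

On a sphere of radius R, 1 rad of latitude = R, so Δφ = ΔN / R = 126.2 / 6370000 = 1.9812e-05 rad = 4.086″.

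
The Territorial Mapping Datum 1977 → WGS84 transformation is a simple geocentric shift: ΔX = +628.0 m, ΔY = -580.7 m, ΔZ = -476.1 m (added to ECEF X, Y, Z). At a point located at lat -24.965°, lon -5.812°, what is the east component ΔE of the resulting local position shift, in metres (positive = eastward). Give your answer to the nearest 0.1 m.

At φ = -24.965°, λ = -5.812°: sin φ = -0.422065, cos φ = 0.906566, sin λ = -0.101265, cos λ = 0.994860.
ΔE = −sin λ·ΔX + cos λ·ΔY = −(-0.101265)·(628.0) + (0.994860)·(-580.7) = -514.12 m.

ΔE = -514.1 m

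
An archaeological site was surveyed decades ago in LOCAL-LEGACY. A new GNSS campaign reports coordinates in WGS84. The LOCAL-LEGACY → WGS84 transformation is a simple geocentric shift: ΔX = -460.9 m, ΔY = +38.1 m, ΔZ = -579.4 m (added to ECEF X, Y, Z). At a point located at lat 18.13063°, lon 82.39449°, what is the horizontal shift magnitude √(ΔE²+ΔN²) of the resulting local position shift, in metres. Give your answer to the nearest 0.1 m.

713.2 m

At φ = 18.13063°, λ = 82.39449°: sin φ = 0.311185, cos φ = 0.950350, sin λ = 0.991203, cos λ = 0.132352.
ΔE = −sin λ·ΔX + cos λ·ΔY = −(0.991203)·(-460.9) + (0.132352)·(38.1) = 461.89 m.
ΔN = −sin φ cos λ·ΔX − sin φ sin λ·ΔY + cos φ·ΔZ = −(0.311185)(0.132352)(-460.9) − (0.311185)(0.991203)(38.1) + (0.950350)(-579.4) = -543.40 m.
Horizontal magnitude = √(ΔE² + ΔN²) = √(461.89² + (-543.40)²) = 713.18 m.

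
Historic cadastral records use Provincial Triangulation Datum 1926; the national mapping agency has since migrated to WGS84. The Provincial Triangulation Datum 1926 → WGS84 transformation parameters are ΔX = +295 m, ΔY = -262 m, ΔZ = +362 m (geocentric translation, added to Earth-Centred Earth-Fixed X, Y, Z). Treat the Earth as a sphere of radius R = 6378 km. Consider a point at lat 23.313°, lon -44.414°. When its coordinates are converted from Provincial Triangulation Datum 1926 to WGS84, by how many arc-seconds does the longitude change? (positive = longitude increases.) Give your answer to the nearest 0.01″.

sin φ = 0.395754, cos φ = 0.918357, sin λ = -0.699838, cos λ = 0.714302.
East component: ΔE = −sin λ·ΔX + cos λ·ΔY = −(-0.699838)(295) + (0.714302)(-262) = 19.31 m.
1° of latitude spans πR/180 = 111317 m; at latitude φ, 1° of longitude spans that × cos φ = 102228.8 m, so Δλ = 19.31 / 102228.8 × 3600 = 0.680″.

Δλ = 0.68″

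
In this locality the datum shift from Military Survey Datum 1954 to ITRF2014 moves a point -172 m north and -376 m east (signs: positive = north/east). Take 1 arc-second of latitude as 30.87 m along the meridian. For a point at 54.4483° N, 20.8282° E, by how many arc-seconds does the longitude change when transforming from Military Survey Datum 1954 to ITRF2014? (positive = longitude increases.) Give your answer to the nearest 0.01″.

At latitude 54.4483°, cos φ = 0.581437.
1″ of longitude at this latitude = 30.87 × cos φ = 17.9490 m, so Δλ = -376.0 / 17.9490 = -20.948″.

Δλ = -20.95″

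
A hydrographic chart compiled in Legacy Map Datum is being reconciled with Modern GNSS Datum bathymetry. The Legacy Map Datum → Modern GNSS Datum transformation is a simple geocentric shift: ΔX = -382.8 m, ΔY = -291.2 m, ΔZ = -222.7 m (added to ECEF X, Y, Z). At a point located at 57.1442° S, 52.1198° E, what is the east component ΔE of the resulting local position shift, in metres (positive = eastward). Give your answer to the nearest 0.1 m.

ΔE = 123.3 m

At φ = -57.1442°, λ = 52.1198°: sin φ = -0.840039, cos φ = 0.542527, sin λ = 0.789296, cos λ = 0.614012.
ΔE = −sin λ·ΔX + cos λ·ΔY = −(0.789296)·(-382.8) + (0.614012)·(-291.2) = 123.34 m.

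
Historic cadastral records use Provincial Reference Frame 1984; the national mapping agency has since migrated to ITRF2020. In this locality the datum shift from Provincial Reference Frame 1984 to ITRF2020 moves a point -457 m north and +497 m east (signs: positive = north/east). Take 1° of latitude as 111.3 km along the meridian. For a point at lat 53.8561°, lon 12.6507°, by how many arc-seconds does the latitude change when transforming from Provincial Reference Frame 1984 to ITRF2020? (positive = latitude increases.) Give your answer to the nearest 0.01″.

1° of latitude = 111.3 km, so Δφ = -457.0 / 111300 = -0.0041060° = -14.782″.

Δφ = -14.78″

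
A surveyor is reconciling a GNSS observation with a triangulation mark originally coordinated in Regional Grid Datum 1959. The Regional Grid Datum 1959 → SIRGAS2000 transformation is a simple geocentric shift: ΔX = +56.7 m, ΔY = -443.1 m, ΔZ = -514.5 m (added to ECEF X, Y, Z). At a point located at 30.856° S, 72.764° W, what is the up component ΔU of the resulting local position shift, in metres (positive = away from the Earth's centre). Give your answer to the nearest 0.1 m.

At φ = -30.856°, λ = -72.764°: sin φ = -0.512882, cos φ = 0.858459, sin λ = -0.955092, cos λ = 0.296308.
ΔU = cos φ cos λ·ΔX + cos φ sin λ·ΔY + sin φ·ΔZ = (0.858459)(0.296308)(56.7) + (0.858459)(-0.955092)(-443.1) + (-0.512882)(-514.5) = 641.60 m.

ΔU = 641.6 m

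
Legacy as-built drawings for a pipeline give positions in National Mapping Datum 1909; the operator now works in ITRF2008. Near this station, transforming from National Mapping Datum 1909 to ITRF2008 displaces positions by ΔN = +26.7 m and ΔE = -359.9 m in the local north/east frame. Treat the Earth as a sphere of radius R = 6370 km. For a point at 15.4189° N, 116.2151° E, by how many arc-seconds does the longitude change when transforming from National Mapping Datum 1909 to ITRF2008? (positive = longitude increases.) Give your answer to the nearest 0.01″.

Δλ = -12.09″

At latitude 15.4189°, cos φ = 0.964008.
One radian of longitude at latitude φ spans R cos φ, so Δλ = ΔE / (R cos φ) = -359.9 / (6370000 × 0.964008) = -5.8609e-05 rad = -12.089″.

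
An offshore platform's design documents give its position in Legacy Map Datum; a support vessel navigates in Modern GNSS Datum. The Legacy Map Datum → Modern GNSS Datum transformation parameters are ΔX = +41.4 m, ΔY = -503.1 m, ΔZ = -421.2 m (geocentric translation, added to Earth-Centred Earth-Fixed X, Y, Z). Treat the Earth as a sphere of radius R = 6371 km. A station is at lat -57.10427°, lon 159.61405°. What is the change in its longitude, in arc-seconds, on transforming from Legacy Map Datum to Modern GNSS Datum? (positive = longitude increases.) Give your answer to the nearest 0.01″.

Δλ = 27.25″

sin φ = -0.839660, cos φ = 0.543112, sin λ = 0.348342, cos λ = -0.937367.
East component: ΔE = −sin λ·ΔX + cos λ·ΔY = −(0.348342)(41.4) + (-0.937367)(-503.1) = 457.17 m.
1° of latitude spans πR/180 = 111195 m; at latitude φ, 1° of longitude spans that × cos φ = 60391.3 m, so Δλ = 457.17 / 60391.3 × 3600 = 27.252″.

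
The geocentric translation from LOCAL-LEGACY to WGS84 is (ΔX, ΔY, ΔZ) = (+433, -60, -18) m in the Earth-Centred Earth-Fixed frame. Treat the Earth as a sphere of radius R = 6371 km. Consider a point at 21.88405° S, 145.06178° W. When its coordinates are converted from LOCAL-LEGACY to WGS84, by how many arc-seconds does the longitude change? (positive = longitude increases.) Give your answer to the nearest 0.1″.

Δλ = 10.4″

sin φ = -0.372729, cos φ = 0.927940, sin λ = -0.572693, cos λ = -0.819770.
East component: ΔE = −sin λ·ΔX + cos λ·ΔY = −(-0.572693)(433) + (-0.819770)(-60) = 297.16 m.
1° of latitude spans πR/180 = 111195 m; at latitude φ, 1° of longitude spans that × cos φ = 103182.2 m, so Δλ = 297.16 / 103182.2 × 3600 = 10.368″.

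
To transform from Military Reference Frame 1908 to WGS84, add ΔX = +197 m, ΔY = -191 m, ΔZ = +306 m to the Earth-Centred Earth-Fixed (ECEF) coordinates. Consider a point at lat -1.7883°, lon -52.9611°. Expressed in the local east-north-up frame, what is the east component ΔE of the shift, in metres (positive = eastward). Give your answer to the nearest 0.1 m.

The local east axis at (φ, λ) is (−sin λ, cos λ, 0), so ΔE = −sin(-52.9611°)·197 + cos(-52.9611°)·(-191) = 42.20 m.

ΔE = 42.2 m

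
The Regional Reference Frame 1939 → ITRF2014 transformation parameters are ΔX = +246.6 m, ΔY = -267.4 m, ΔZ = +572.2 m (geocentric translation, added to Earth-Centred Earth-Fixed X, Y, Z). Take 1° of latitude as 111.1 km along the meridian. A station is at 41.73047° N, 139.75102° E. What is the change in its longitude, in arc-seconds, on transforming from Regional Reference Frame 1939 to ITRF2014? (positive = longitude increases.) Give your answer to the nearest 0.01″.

Δλ = 1.94″

sin φ = 0.665627, cos φ = 0.746284, sin λ = 0.646110, cos λ = -0.763244.
East component: ΔE = −sin λ·ΔX + cos λ·ΔY = −(0.646110)(246.6) + (-0.763244)(-267.4) = 44.76 m.
1° of latitude spans 111100 m; at latitude φ, 1° of longitude spans that × cos φ = 82912.2 m, so Δλ = 44.76 / 82912.2 × 3600 = 1.943″.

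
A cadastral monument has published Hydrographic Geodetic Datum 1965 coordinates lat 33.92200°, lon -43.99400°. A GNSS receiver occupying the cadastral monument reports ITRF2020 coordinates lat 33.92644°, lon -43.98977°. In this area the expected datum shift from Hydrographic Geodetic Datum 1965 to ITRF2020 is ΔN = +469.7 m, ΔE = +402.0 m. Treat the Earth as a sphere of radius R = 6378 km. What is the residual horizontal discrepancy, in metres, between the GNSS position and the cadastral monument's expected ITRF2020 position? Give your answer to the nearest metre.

27 m

Observed coordinate differences: Δφ = +0.00444°, Δλ = +0.00423°.
Converting to metres (1° lat = 111317 m, cos φ = 0.829798): observed ΔN = 494.2 m, observed ΔE = 390.7 m.
Subtracting the expected shift leaves a residual of 494.2 − (469.7) = 24.5 m north and 390.7 − (402.0) = -11.3 m east.
Residual distance = √(24.5² + (-11.3)²) = 27.0 m.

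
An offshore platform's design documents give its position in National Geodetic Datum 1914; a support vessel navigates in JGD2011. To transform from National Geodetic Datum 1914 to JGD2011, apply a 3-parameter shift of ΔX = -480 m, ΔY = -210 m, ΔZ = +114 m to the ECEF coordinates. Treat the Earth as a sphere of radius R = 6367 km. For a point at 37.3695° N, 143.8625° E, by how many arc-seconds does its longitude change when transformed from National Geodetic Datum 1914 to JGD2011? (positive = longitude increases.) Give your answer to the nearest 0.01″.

sin φ = 0.606953, cos φ = 0.794738, sin λ = 0.589725, cos λ = -0.807604.
East component: ΔE = −sin λ·ΔX + cos λ·ΔY = −(0.589725)(-480) + (-0.807604)(-210) = 452.66 m.
1° of latitude spans πR/180 = 111125 m; at latitude φ, 1° of longitude spans that × cos φ = 88315.3 m, so Δλ = 452.66 / 88315.3 × 3600 = 18.452″.

Δλ = 18.45″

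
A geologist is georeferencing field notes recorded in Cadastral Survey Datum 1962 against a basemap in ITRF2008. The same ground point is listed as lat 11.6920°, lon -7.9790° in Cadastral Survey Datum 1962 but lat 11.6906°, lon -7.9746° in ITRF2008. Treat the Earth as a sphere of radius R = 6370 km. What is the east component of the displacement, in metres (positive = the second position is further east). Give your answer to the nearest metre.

ΔE = 479 m

Δφ = 11.6906° − 11.6920° = -0.0014°; Δλ = -7.9746° − -7.9790° = +0.0044°.
1° along a meridian = πR/180 = 111177 m.
ΔN = Δφ × 111177 = -155.6 m; ΔE = Δλ × 111177 × cos(11.6920°) = +0.0044 × 111177 × 0.979251 = 479.0 m.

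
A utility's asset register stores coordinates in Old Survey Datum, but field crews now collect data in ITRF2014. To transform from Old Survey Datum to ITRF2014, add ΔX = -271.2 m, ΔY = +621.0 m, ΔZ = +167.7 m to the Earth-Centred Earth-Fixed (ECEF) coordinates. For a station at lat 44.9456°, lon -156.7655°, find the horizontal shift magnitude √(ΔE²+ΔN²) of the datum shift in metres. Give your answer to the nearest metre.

The local east axis at (φ, λ) is (−sin λ, cos λ, 0), so ΔE = −sin(-156.7655°)·(-271.2) + cos(-156.7655°)·621.0 = -677.62 m.
The local north axis is (−sin φ cos λ, −sin φ sin λ, cos φ), giving ΔN = -176.047 + 173.064 + 118.694 = 115.71 m.
Horizontal magnitude = √(ΔE² + ΔN²) = √((-677.62)² + 115.71²) = 687.43 m.

687 m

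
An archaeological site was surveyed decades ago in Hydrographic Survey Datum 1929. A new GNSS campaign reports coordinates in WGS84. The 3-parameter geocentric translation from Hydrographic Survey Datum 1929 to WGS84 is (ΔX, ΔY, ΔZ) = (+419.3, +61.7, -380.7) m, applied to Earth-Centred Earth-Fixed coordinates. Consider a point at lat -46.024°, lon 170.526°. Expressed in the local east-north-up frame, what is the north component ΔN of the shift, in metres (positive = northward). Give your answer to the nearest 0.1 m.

ΔN = -554.7 m

The local north axis is (−sin φ cos λ, −sin φ sin λ, cos φ), giving ΔN = -297.626 + 7.308 − 264.342 = -554.66 m.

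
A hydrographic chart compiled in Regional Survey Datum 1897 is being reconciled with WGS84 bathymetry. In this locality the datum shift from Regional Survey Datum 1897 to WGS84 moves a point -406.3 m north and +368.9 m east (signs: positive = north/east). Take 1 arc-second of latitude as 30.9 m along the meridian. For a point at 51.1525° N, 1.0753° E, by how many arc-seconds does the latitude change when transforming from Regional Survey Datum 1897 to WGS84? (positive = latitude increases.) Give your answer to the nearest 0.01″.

1″ of latitude = 30.90 m, so Δφ = -406.3 / 30.90 = -13.149″.

Δφ = -13.15″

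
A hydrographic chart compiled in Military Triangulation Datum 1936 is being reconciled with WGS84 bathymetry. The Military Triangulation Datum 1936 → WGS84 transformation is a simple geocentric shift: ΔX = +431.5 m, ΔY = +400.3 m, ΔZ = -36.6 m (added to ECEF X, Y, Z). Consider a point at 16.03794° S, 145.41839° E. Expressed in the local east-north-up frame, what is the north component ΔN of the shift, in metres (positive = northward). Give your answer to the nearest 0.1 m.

ΔN = -70.6 m

At φ = -16.03794°, λ = 145.41839°: sin φ = -0.276274, cos φ = 0.961079, sin λ = 0.567580, cos λ = -0.823319.
ΔN = −sin φ cos λ·ΔX − sin φ sin λ·ΔY + cos φ·ΔZ = −(-0.276274)(-0.823319)(431.5) − (-0.276274)(0.567580)(400.3) + (0.961079)(-36.6) = -70.56 m.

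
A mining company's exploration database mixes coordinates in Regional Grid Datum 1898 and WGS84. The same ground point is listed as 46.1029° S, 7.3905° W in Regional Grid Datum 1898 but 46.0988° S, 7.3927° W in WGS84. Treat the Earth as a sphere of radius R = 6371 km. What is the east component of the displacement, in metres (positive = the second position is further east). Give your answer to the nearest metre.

ΔE = -170 m

Δφ = -46.0988° − -46.1029° = +0.0041°; Δλ = -7.3927° − -7.3905° = -0.0022°.
1° along a meridian = πR/180 = 111195 m.
ΔN = Δφ × 111195 = 455.9 m; ΔE = Δλ × 111195 × cos(-46.1029°) = -0.0022 × 111195 × 0.693365 = -169.6 m.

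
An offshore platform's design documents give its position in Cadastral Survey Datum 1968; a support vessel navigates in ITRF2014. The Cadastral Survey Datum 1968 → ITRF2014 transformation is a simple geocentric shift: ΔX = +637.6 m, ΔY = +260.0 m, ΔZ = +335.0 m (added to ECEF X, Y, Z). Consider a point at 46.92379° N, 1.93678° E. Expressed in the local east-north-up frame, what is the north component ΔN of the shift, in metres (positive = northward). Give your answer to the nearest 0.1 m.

ΔN = -243.1 m

At φ = 46.92379°, λ = 1.93678°: sin φ = 0.730446, cos φ = 0.682971, sin λ = 0.033797, cos λ = 0.999429.
ΔN = −sin φ cos λ·ΔX − sin φ sin λ·ΔY + cos φ·ΔZ = −(0.730446)(0.999429)(637.6) − (0.730446)(0.033797)(260.0) + (0.682971)(335.0) = -243.09 m.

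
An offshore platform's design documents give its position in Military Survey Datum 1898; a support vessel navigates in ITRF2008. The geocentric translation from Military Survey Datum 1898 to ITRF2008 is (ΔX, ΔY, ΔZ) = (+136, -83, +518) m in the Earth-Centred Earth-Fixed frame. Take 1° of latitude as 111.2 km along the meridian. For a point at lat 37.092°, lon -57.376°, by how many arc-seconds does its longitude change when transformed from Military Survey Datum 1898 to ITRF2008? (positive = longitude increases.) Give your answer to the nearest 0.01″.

Δλ = 2.83″

sin φ = 0.603097, cos φ = 0.797668, sin λ = -0.842227, cos λ = 0.539124.
East component: ΔE = −sin λ·ΔX + cos λ·ΔY = −(-0.842227)(136) + (0.539124)(-83) = 69.80 m.
1° of latitude spans 111200 m; at latitude φ, 1° of longitude spans that × cos φ = 88700.7 m, so Δλ = 69.80 / 88700.7 × 3600 = 2.833″.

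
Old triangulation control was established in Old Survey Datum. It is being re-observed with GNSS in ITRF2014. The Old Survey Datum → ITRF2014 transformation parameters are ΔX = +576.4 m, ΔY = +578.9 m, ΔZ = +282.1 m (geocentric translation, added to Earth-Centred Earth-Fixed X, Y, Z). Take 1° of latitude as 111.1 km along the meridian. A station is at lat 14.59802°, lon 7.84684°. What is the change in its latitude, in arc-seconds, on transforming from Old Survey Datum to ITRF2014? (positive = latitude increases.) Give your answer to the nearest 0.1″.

Δφ = 3.5″

sin φ = 0.252036, cos φ = 0.967718, sin λ = 0.136525, cos λ = 0.990637.
North component: ΔN = −sin φ cos λ·ΔX − sin φ sin λ·ΔY + cos φ·ΔZ = −(0.252036)(0.990637)(576.4) − (0.252036)(0.136525)(578.9) + (0.967718)(282.1) = 109.16 m.
1° of latitude spans 111100 m, so Δφ = 109.16 / 111100 × 3600 = 3.537″.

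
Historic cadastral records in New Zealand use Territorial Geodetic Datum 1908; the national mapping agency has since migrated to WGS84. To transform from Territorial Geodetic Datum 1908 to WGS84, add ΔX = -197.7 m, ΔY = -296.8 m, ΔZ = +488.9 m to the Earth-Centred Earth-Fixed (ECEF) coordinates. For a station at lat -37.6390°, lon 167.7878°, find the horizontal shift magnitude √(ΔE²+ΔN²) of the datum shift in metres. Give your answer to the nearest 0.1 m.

572.8 m

The local east axis at (φ, λ) is (−sin λ, cos λ, 0), so ΔE = −sin(167.7878°)·(-197.7) + cos(167.7878°)·(-296.8) = 331.90 m.
The local north axis is (−sin φ cos λ, −sin φ sin λ, cos φ), giving ΔN = 118.000 − 38.341 + 387.147 = 466.81 m.
Horizontal magnitude = √(ΔE² + ΔN²) = √(331.90² + 466.81²) = 572.77 m.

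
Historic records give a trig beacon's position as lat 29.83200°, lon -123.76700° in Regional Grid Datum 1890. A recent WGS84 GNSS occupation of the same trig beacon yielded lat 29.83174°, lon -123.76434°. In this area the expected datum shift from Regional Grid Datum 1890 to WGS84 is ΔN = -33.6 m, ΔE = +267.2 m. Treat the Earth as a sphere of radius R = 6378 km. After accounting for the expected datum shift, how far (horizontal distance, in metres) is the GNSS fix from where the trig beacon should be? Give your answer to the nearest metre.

Observed coordinate differences: Δφ = -0.00026°, Δλ = +0.00266°.
Converting to metres (1° lat = 111317 m, cos φ = 0.867488): observed ΔN = -28.9 m, observed ΔE = 256.9 m.
Subtracting the expected shift leaves a residual of -28.9 − (-33.6) = 4.7 m north and 256.9 − (267.2) = -10.3 m east.
Residual distance = √(4.7² + (-10.3)²) = 11.3 m.

11 m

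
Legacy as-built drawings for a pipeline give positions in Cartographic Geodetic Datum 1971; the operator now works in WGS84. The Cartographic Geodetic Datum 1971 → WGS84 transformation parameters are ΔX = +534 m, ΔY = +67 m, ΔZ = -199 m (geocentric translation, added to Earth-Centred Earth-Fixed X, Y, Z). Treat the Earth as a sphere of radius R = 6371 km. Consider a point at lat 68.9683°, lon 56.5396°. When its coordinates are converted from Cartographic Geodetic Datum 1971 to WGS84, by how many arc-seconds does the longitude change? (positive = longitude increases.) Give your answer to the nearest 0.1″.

Δλ = -36.9″

sin φ = 0.933382, cos φ = 0.358884, sin λ = 0.834267, cos λ = 0.551361.
East component: ΔE = −sin λ·ΔX + cos λ·ΔY = −(0.834267)(534) + (0.551361)(67) = -408.56 m.
1° of latitude spans πR/180 = 111195 m; at latitude φ, 1° of longitude spans that × cos φ = 39906.1 m, so Δλ = -408.56 / 39906.1 × 3600 = -36.857″.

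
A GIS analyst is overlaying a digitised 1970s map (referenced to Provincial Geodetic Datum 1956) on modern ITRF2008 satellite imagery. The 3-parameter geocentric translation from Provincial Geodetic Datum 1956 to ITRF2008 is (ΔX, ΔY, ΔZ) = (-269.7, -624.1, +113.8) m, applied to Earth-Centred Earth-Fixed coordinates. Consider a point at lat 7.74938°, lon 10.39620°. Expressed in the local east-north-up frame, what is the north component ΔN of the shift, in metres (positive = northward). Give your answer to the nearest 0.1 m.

ΔN = 163.7 m

The local north axis is (−sin φ cos λ, −sin φ sin λ, cos φ), giving ΔN = 35.769 + 15.186 + 112.761 = 163.72 m.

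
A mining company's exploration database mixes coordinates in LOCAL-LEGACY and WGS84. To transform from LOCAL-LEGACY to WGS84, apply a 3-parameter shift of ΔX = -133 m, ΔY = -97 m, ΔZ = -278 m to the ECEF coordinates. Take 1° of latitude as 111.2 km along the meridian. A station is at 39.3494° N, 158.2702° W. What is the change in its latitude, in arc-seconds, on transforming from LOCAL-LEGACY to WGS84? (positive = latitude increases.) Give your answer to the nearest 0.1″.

Δφ = -10.2″

sin φ = 0.634048, cos φ = 0.773294, sin λ = -0.370230, cos λ = -0.928940.
North component: ΔN = −sin φ cos λ·ΔX − sin φ sin λ·ΔY + cos φ·ΔZ = −(0.634048)(-0.928940)(-133) − (0.634048)(-0.370230)(-97) + (0.773294)(-278) = -316.08 m.
1° of latitude spans 111200 m, so Δφ = -316.08 / 111200 × 3600 = -10.233″.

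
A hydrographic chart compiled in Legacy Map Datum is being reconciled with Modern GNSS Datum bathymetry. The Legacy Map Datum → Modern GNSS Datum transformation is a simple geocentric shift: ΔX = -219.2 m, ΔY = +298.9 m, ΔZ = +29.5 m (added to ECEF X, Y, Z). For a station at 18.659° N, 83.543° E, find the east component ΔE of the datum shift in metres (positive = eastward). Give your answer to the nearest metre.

At φ = 18.659°, λ = 83.543°: sin φ = 0.319935, cos φ = 0.947439, sin λ = 0.993657, cos λ = 0.112458.
ΔE = −sin λ·ΔX + cos λ·ΔY = −(0.993657)·(-219.2) + (0.112458)·(298.9) = 251.42 m.

ΔE = 251 m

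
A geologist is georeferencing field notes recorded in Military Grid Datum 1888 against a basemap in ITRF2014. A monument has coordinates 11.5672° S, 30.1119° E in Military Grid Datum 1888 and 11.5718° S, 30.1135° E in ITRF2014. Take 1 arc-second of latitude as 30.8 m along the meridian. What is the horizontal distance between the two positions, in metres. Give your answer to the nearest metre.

Δφ = -11.5718° − -11.5672° = -0.0046°; Δλ = 30.1135° − 30.1119° = +0.0016°.
1° of latitude = 3600 × 30.80 = 110880 m.
ΔN = Δφ × 110880 = -510.0 m; ΔE = Δλ × 110880 × cos(-11.5672°) = +0.0016 × 110880 × 0.979690 = 173.8 m.
Distance = √(ΔE² + ΔN²) = √(173.8² + (-510.0)²) = 538.8 m.

539 m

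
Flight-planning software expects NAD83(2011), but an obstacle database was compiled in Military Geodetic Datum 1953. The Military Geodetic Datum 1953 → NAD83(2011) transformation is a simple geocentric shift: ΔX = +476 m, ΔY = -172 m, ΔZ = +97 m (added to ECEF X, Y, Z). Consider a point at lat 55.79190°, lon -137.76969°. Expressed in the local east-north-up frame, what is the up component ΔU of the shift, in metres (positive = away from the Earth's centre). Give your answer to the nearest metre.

At φ = 55.79190°, λ = -137.76969°: sin φ = 0.827001, cos φ = 0.562200, sin λ = -0.672112, cos λ = -0.740449.
ΔU = cos φ cos λ·ΔX + cos φ sin λ·ΔY + sin φ·ΔZ = (0.562200)(-0.740449)(476) + (0.562200)(-0.672112)(-172) + (0.827001)(97) = -52.94 m.

ΔU = -53 m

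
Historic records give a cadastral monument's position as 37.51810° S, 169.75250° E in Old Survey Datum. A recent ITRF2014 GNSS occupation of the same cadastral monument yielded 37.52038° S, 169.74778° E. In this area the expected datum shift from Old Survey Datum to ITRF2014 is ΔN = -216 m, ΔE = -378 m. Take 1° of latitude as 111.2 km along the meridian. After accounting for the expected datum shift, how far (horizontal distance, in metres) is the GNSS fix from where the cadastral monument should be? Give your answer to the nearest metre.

54 m

Observed coordinate differences: Δφ = -0.00228°, Δλ = -0.00472°.
Converting to metres (1° lat = 111200 m, cos φ = 0.793161): observed ΔN = -253.5 m, observed ΔE = -416.3 m.
Subtracting the expected shift leaves a residual of -253.5 − (-216) = -37.5 m north and -416.3 − (-378) = -38.3 m east.
Residual distance = √((-37.5)² + (-38.3)²) = 53.6 m.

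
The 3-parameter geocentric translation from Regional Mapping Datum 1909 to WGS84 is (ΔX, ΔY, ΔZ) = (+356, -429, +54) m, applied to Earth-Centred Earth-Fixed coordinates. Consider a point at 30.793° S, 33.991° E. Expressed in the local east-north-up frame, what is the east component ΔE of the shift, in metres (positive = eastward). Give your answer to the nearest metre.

The local east axis at (φ, λ) is (−sin λ, cos λ, 0), so ΔE = −sin(33.991°)·356 + cos(33.991°)·(-429) = -554.72 m.

ΔE = -555 m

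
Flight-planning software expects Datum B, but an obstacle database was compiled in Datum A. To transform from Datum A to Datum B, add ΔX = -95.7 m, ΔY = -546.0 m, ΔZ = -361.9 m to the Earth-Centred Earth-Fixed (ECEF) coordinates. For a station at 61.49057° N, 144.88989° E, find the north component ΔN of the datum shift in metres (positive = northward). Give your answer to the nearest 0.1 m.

ΔN = 34.4 m

The local north axis is (−sin φ cos λ, −sin φ sin λ, cos φ), giving ΔN = -68.794 + 275.952 − 172.736 = 34.42 m.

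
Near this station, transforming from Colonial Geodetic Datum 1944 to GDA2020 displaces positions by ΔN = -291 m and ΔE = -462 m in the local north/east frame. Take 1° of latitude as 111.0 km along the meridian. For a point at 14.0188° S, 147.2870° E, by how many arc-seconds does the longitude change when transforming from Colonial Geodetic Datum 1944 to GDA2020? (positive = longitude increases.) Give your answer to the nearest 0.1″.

Δλ = -15.4″

At latitude -14.0188°, cos φ = 0.970216.
1° of longitude at this latitude = 111.0 × cos φ = 107.69 km, so Δλ = -462.0 / 107694.0 = -0.0042899° = -15.444″.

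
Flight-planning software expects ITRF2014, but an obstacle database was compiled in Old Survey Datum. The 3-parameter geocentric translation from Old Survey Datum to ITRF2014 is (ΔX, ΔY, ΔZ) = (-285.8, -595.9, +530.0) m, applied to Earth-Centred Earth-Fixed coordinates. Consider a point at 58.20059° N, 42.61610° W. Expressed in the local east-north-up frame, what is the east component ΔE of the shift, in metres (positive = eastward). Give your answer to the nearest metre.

ΔE = -632 m

The local east axis at (φ, λ) is (−sin λ, cos λ, 0), so ΔE = −sin(-42.61610°)·(-285.8) + cos(-42.61610°)·(-595.9) = -632.04 m.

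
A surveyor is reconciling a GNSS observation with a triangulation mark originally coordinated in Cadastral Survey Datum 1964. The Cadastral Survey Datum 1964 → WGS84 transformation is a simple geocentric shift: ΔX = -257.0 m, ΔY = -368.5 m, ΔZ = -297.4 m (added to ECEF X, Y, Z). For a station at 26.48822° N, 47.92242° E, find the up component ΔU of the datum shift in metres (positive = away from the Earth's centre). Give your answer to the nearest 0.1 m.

ΔU = -531.6 m

The local up (radial) axis is (cos φ cos λ, cos φ sin λ, sin φ), giving ΔU = -154.146 − 244.803 − 132.645 = -531.59 m.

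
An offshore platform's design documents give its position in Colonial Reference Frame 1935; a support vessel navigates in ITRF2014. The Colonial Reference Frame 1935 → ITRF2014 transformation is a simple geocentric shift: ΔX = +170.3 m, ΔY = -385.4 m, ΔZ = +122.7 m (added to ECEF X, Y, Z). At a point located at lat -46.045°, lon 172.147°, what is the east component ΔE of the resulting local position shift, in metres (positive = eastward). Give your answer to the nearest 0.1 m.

The local east axis at (φ, λ) is (−sin λ, cos λ, 0), so ΔE = −sin(172.147°)·170.3 + cos(172.147°)·(-385.4) = 358.52 m.

ΔE = 358.5 m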